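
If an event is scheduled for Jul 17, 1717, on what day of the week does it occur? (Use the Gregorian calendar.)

Doomsday rule: the anchor day for the 1700s is Sunday. For year 17: 17÷12 = 1 r 5, and 5÷4 = 1, so 1+5+1 = 7.
Sunday + 7 ≡ Sunday — that's 1717's doomsday.
In July the doomsday date is Jul 11.
Jul 17 is 6 days after Jul 11; 6 mod 7 = 6, so Sunday + 6 = Saturday.

Saturday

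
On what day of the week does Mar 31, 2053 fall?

Monday

Doomsday rule: the anchor day for the 2000s is Tuesday. For year 53: 53÷12 = 4 r 5, and 5÷4 = 1, so 4+5+1 = 10.
Tuesday + 10 ≡ Friday — that's 2053's doomsday.
In March the doomsday date is Mar 14.
Mar 31 is 17 days after Mar 14; 17 mod 7 = 3, so Friday + 3 = Monday.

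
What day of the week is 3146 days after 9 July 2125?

Thursday

First find the weekday of Jul 9, 2125. Doomsday rule: the anchor day for the 2100s is Sunday. For year 25: 25÷12 = 2 r 1, and 1÷4 = 0, so 2+1+0 = 3.
Sunday + 3 ≡ Wednesday — that's 2125's doomsday.
In July the doomsday date is Jul 11.
Jul 9 is 2 days before Jul 11; 2 mod 7 = 2, so Wednesday − 2 = Monday.
3146 mod 7 = 3, so 3146 days after a Monday is Monday + 3 = Thursday.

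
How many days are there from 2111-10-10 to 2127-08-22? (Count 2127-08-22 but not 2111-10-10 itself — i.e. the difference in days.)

5795

Oct 10, 2111 → Oct 10, 2112: 366 days (Feb 29, 2112 is in that span).
Oct 10, 2112 → Oct 10, 2113: 365 days.
Oct 10, 2113 → Oct 10, 2114: 365 days.
Oct 10, 2114 → Oct 10, 2115: 365 days.
Oct 10, 2115 → Oct 10, 2116: 366 days (Feb 29, 2116 is in that span).
Oct 10, 2116 → Oct 10, 2117: 365 days.
Oct 10, 2117 → Oct 10, 2118: 365 days.
Oct 10, 2118 → Oct 10, 2119: 365 days.
Oct 10, 2119 → Oct 10, 2120: 366 days (Feb 29, 2120 is in that span).
Oct 10, 2120 → Oct 10, 2121: 365 days.
Oct 10, 2121 → Oct 10, 2122: 365 days.
Oct 10, 2122 → Oct 10, 2123: 365 days.
Oct 10, 2123 → Oct 10, 2124: 366 days (Feb 29, 2124 is in that span).
Oct 10, 2124 → Oct 10, 2125: 365 days.
Oct 10, 2125 → Oct 10, 2126: 365 days.
Oct 10, 2126 → Nov 10, 2126: 31 days (October has 31).
Nov 10, 2126 → Dec 10, 2126: 30 days (November has 30).
Dec 10, 2126 → Jan 10, 2127: 31 days (December has 31).
Jan 10, 2127 → Feb 10, 2127: 31 days (January has 31).
Feb 10, 2127 → Mar 10, 2127: 28 days (February has 28).
Mar 10, 2127 → Apr 10, 2127: 31 days (March has 31).
Apr 10, 2127 → May 10, 2127: 30 days (April has 30).
May 10, 2127 → Jun 10, 2127: 31 days (May has 31).
Jun 10, 2127 → Jul 10, 2127: 30 days (June has 30).
Jul 10, 2127 → Aug 10, 2127: 31 days (July has 31).
Aug 10, 2127 → Aug 22, 2127: 12 days.
Total: 5795 days.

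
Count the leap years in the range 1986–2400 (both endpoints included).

101

Multiples of 4 in [1986,2400]: 104.
Of those, multiples of 100: 5 (not leap unless ÷400).
Multiples of 400: 2.
Leap years = 104 − 5 + 2 = 101.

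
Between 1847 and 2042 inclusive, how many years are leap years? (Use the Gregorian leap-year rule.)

48

Multiples of 4 in [1847,2042]: 49.
Of those, multiples of 100: 2 (not leap unless ÷400).
Multiples of 400: 1.
Leap years = 49 − 2 + 1 = 48.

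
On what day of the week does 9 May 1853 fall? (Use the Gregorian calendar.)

Monday

January 1, 1853 is a Saturday.
Jan 1, 1853 → Feb 1, 1853: 31 days (January has 31).
Feb 1, 1853 → Mar 1, 1853: 28 days (February has 28).
Mar 1, 1853 → Apr 1, 1853: 31 days (March has 31).
Apr 1, 1853 → May 1, 1853: 30 days (April has 30).
May 1, 1853 → May 9, 1853: 8 days.
Total: 128 days.
128 mod 7 = 2, so Saturday + 2 = Monday.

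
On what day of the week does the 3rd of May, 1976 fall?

Monday

January 1, 1976 is a Thursday.
Jan 1, 1976 → Feb 1, 1976: 31 days (January has 31).
Feb 1, 1976 → Mar 1, 1976: 29 days (February has 29).
Mar 1, 1976 → Apr 1, 1976: 31 days (March has 31).
Apr 1, 1976 → May 1, 1976: 30 days (April has 30).
May 1, 1976 → May 3, 1976: 2 days.
Total: 123 days.
123 mod 7 = 4, so Thursday + 4 = Monday.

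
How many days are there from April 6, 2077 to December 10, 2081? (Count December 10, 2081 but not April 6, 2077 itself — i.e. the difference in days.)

Apr 6, 2077 → Apr 6, 2078: 365 days.
Apr 6, 2078 → Apr 6, 2079: 365 days.
Apr 6, 2079 → Apr 6, 2080: 366 days (Feb 29, 2080 is in that span).
Apr 6, 2080 → Apr 6, 2081: 365 days.
Apr 6, 2081 → May 6, 2081: 30 days (April has 30).
May 6, 2081 → Jun 6, 2081: 31 days (May has 31).
Jun 6, 2081 → Jul 6, 2081: 30 days (June has 30).
Jul 6, 2081 → Aug 6, 2081: 31 days (July has 31).
Aug 6, 2081 → Sep 6, 2081: 31 days (August has 31).
Sep 6, 2081 → Oct 6, 2081: 30 days (September has 30).
Oct 6, 2081 → Nov 6, 2081: 31 days (October has 31).
Nov 6, 2081 → Dec 6, 2081: 30 days (November has 30).
Dec 6, 2081 → Dec 10, 2081: 4 days.
Total: 1709 days.

1709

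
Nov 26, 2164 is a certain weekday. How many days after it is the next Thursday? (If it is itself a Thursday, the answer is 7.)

Nov 26, 2164 is a Monday.
From Monday to the next Thursday is 3 days.

3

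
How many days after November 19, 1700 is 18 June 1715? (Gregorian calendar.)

5324

Nov 19, 1700 → Nov 19, 1701: 365 days.
Nov 19, 1701 → Nov 19, 1702: 365 days.
Nov 19, 1702 → Nov 19, 1703: 365 days.
Nov 19, 1703 → Nov 19, 1704: 366 days (Feb 29, 1704 is in that span).
Nov 19, 1704 → Nov 19, 1705: 365 days.
Nov 19, 1705 → Nov 19, 1706: 365 days.
Nov 19, 1706 → Nov 19, 1707: 365 days.
Nov 19, 1707 → Nov 19, 1708: 366 days (Feb 29, 1708 is in that span).
Nov 19, 1708 → Nov 19, 1709: 365 days.
Nov 19, 1709 → Nov 19, 1710: 365 days.
Nov 19, 1710 → Nov 19, 1711: 365 days.
Nov 19, 1711 → Nov 19, 1712: 366 days (Feb 29, 1712 is in that span).
Nov 19, 1712 → Nov 19, 1713: 365 days.
Nov 19, 1713 → Nov 19, 1714: 365 days.
Nov 19, 1714 → Dec 19, 1714: 30 days (November has 30).
Dec 19, 1714 → Jan 19, 1715: 31 days (December has 31).
Jan 19, 1715 → Feb 19, 1715: 31 days (January has 31).
Feb 19, 1715 → Mar 19, 1715: 28 days (February has 28).
Mar 19, 1715 → Apr 19, 1715: 31 days (March has 31).
Apr 19, 1715 → May 19, 1715: 30 days (April has 30).
May 19, 1715 → Jun 18, 1715: 30 days.
Total: 5324 days.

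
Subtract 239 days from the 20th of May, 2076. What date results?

September 24, 2075

−20 → Apr 30, 2076 (end of Apr, 30 days; 219 left).
−30 → Mar 31, 2076 (end of Mar, 31 days; 189 left).
−31 → Feb 29, 2076 (end of Feb, 29 days; 158 left).
−29 → Jan 31, 2076 (end of Jan, 31 days; 129 left).
−31 → Dec 31, 2075 (end of Dec, 31 days; 98 left).
−31 → Nov 30, 2075 (end of Nov, 30 days; 67 left).
−30 → Oct 31, 2075 (end of Oct, 31 days; 37 left).
−31 → Sep 30, 2075 (end of Sep, 30 days; 6 left).
−6 → Sep 24, 2075.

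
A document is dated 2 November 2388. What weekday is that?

Wednesday

Doomsday rule: the anchor day for the 2300s is Wednesday. For year 88: 88÷12 = 7 r 4, and 4÷4 = 1, so 7+4+1 = 12.
Wednesday + 12 ≡ Monday — that's 2388's doomsday.
In November the doomsday date is Nov 7.
Nov 2 is 5 days before Nov 7; 5 mod 7 = 5, so Monday − 5 = Wednesday.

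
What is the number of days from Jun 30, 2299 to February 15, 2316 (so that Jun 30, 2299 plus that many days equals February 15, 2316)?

Jun 30, 2299 → Jun 30, 2300: 365 days.
Jun 30, 2300 → Jun 30, 2301: 365 days.
Jun 30, 2301 → Jun 30, 2302: 365 days.
Jun 30, 2302 → Jun 30, 2303: 365 days.
Jun 30, 2303 → Jun 30, 2304: 366 days (Feb 29, 2304 is in that span).
Jun 30, 2304 → Jun 30, 2305: 365 days.
Jun 30, 2305 → Jun 30, 2306: 365 days.
Jun 30, 2306 → Jun 30, 2307: 365 days.
Jun 30, 2307 → Jun 30, 2308: 366 days (Feb 29, 2308 is in that span).
Jun 30, 2308 → Jun 30, 2309: 365 days.
Jun 30, 2309 → Jun 30, 2310: 365 days.
Jun 30, 2310 → Jun 30, 2311: 365 days.
Jun 30, 2311 → Jun 30, 2312: 366 days (Feb 29, 2312 is in that span).
Jun 30, 2312 → Jun 30, 2313: 365 days.
Jun 30, 2313 → Jun 30, 2314: 365 days.
Jun 30, 2314 → Jun 30, 2315: 365 days.
Jun 30, 2315 → Jul 30, 2315: 30 days (June has 30).
Jul 30, 2315 → Aug 30, 2315: 31 days (July has 31).
Aug 30, 2315 → Sep 30, 2315: 31 days (August has 31).
Sep 30, 2315 → Oct 30, 2315: 30 days (September has 30).
Oct 30, 2315 → Nov 30, 2315: 31 days (October has 31).
Nov 30, 2315 → Dec 30, 2315: 30 days (November has 30).
Dec 30, 2315 → Jan 30, 2316: 31 days (December has 31).
Jan 30, 2316 → Feb 15, 2316: 16 days.
Total: 6073 days.

6073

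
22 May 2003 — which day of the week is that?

January 1, 2003 is a Wednesday.
Jan 1, 2003 → Feb 1, 2003: 31 days (January has 31).
Feb 1, 2003 → Mar 1, 2003: 28 days (February has 28).
Mar 1, 2003 → Apr 1, 2003: 31 days (March has 31).
Apr 1, 2003 → May 1, 2003: 30 days (April has 30).
May 1, 2003 → May 22, 2003: 21 days.
Total: 141 days.
141 mod 7 = 1, so Wednesday + 1 = Thursday.

Thursday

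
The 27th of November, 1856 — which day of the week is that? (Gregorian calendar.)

Doomsday rule: the anchor day for the 1800s is Friday. For year 56: 56÷12 = 4 r 8, and 8÷4 = 2, so 4+8+2 = 14.
Friday + 14 ≡ Friday — that's 1856's doomsday.
In November the doomsday date is Nov 7.
Nov 27 is 20 days after Nov 7; 20 mod 7 = 6, so Friday + 6 = Thursday.

Thursday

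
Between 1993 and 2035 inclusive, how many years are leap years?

10

Multiples of 4 in [1993,2035]: 10.
Of those, multiples of 100: 1 (not leap unless ÷400).
Multiples of 400: 1.
Leap years = 10 − 1 + 1 = 10.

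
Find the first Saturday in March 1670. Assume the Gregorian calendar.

March 1, 1670

March 1, 1670 is a Saturday.
The first Saturday is therefore March 1 (same day).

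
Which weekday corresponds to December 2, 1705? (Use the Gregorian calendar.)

Doomsday rule: the anchor day for the 1700s is Sunday. For year 05: 5÷12 = 0 r 5, and 5÷4 = 1, so 0+5+1 = 6.
Sunday + 6 ≡ Saturday — that's 1705's doomsday.
In December the doomsday date is Dec 12.
Dec 2 is 10 days before Dec 12; 10 mod 7 = 3, so Saturday − 3 = Wednesday.

Wednesday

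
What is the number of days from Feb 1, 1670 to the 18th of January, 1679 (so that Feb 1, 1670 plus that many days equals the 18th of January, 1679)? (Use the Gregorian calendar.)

3273

Feb 1, 1670 → Feb 1, 1671: 365 days.
Feb 1, 1671 → Feb 1, 1672: 365 days.
Feb 1, 1672 → Feb 1, 1673: 366 days (Feb 29, 1672 is in that span).
Feb 1, 1673 → Feb 1, 1674: 365 days.
Feb 1, 1674 → Feb 1, 1675: 365 days.
Feb 1, 1675 → Feb 1, 1676: 365 days.
Feb 1, 1676 → Feb 1, 1677: 366 days (Feb 29, 1676 is in that span).
Feb 1, 1677 → Feb 1, 1678: 365 days.
Feb 1, 1678 → Mar 1, 1678: 28 days (February has 28).
Mar 1, 1678 → Apr 1, 1678: 31 days (March has 31).
Apr 1, 1678 → May 1, 1678: 30 days (April has 30).
May 1, 1678 → Jun 1, 1678: 31 days (May has 31).
Jun 1, 1678 → Jul 1, 1678: 30 days (June has 30).
Jul 1, 1678 → Aug 1, 1678: 31 days (July has 31).
Aug 1, 1678 → Sep 1, 1678: 31 days (August has 31).
Sep 1, 1678 → Oct 1, 1678: 30 days (September has 30).
Oct 1, 1678 → Nov 1, 1678: 31 days (October has 31).
Nov 1, 1678 → Dec 1, 1678: 30 days (November has 30).
Dec 1, 1678 → Jan 1, 1679: 31 days (December has 31).
Jan 1, 1679 → Jan 18, 1679: 17 days.
Total: 3273 days.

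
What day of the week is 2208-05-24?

Doomsday rule: the anchor day for the 2200s is Friday. For year 08: 8÷12 = 0 r 8, and 8÷4 = 2, so 0+8+2 = 10.
Friday + 10 ≡ Monday — that's 2208's doomsday.
In May the doomsday date is May 9.
May 24 is 15 days after May 9; 15 mod 7 = 1, so Monday + 1 = Tuesday.

Tuesday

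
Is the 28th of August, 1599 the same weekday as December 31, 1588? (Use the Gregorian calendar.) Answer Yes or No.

From Dec 31, 1588 to Aug 28, 1599 is 3892 days.
3892 mod 7 = 0, so they are the same weekday.
(Dec 31, 1588 is a Saturday; Aug 28, 1599 is a Saturday.)

Yes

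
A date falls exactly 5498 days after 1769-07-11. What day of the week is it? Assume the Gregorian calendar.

Jul 11, 1769 is a Tuesday.
5498 mod 7 = 3, so 5498 days after a Tuesday is Tuesday + 3 = Friday.

Friday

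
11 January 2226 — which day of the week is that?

Doomsday rule: the anchor day for the 2200s is Friday. For year 26: 26÷12 = 2 r 2, and 2÷4 = 0, so 2+2+0 = 4.
Friday + 4 ≡ Tuesday — that's 2226's doomsday.
In January the doomsday date is Jan 3 (2226 is not a leap year).
Jan 11 is 8 days after Jan 3; 8 mod 7 = 1, so Tuesday + 1 = Wednesday.

Wednesday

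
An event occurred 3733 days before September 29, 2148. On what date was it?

July 11, 2138

−366 (one year; includes Feb 29, 2148) → Sep 29, 2147 (3367 left).
−365 (one year) → Sep 29, 2146 (3002 left).
−365 (one year) → Sep 29, 2145 (2637 left).
−365 (one year) → Sep 29, 2144 (2272 left).
−366 (one year; includes Feb 29, 2144) → Sep 29, 2143 (1906 left).
−365 (one year) → Sep 29, 2142 (1541 left).
−365 (one year) → Sep 29, 2141 (1176 left).
−365 (one year) → Sep 29, 2140 (811 left).
−366 (one year; includes Feb 29, 2140) → Sep 29, 2139 (445 left).
−365 (one year) → Sep 29, 2138 (80 left).
−29 → Aug 31, 2138 (end of Aug, 31 days; 51 left).
−31 → Jul 31, 2138 (end of Jul, 31 days; 20 left).
−20 → Jul 11, 2138.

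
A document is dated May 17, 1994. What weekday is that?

January 1, 1994 is a Saturday.
Jan 1, 1994 → Feb 1, 1994: 31 days (January has 31).
Feb 1, 1994 → Mar 1, 1994: 28 days (February has 28).
Mar 1, 1994 → Apr 1, 1994: 31 days (March has 31).
Apr 1, 1994 → May 1, 1994: 30 days (April has 30).
May 1, 1994 → May 17, 1994: 16 days.
Total: 136 days.
136 mod 7 = 3, so Saturday + 3 = Tuesday.

Tuesday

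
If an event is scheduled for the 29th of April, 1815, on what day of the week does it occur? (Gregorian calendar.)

Doomsday rule: the anchor day for the 1800s is Friday. For year 15: 15÷12 = 1 r 3, and 3÷4 = 0, so 1+3+0 = 4.
Friday + 4 ≡ Tuesday — that's 1815's doomsday.
In April the doomsday date is Apr 4.
Apr 29 is 25 days after Apr 4; 25 mod 7 = 4, so Tuesday + 4 = Saturday.

Saturday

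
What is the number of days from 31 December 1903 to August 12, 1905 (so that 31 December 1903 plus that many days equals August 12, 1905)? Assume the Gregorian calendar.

Dec 31, 1903 → Dec 31, 1904: 366 days (Feb 29, 1904 is in that span).
Dec 31, 1904 → Jan 31, 1905: 31 days (December has 31).
Jan 31, 1905 → Feb 28, 1905: 28 days (January has 31).
Feb 28, 1905 → Mar 28, 1905: 28 days (February has 28).
Mar 28, 1905 → Apr 28, 1905: 31 days (March has 31).
Apr 28, 1905 → May 28, 1905: 30 days (April has 30).
May 28, 1905 → Jun 28, 1905: 31 days (May has 31).
Jun 28, 1905 → Jul 28, 1905: 30 days (June has 30).
Jul 28, 1905 → Aug 12, 1905: 15 days.
Total: 590 days.

590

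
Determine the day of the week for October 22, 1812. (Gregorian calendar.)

Doomsday rule: the anchor day for the 1800s is Friday. For year 12: 12÷12 = 1 r 0, and 0÷4 = 0, so 1+0+0 = 1.
Friday + 1 ≡ Saturday — that's 1812's doomsday.
In October the doomsday date is Oct 10.
Oct 22 is 12 days after Oct 10; 12 mod 7 = 5, so Saturday + 5 = Thursday.

Thursday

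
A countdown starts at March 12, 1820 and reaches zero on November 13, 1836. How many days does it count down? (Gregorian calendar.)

Mar 12, 1820 → Mar 12, 1821: 365 days.
Mar 12, 1821 → Mar 12, 1822: 365 days.
Mar 12, 1822 → Mar 12, 1823: 365 days.
Mar 12, 1823 → Mar 12, 1824: 366 days (Feb 29, 1824 is in that span).
Mar 12, 1824 → Mar 12, 1825: 365 days.
Mar 12, 1825 → Mar 12, 1826: 365 days.
Mar 12, 1826 → Mar 12, 1827: 365 days.
Mar 12, 1827 → Mar 12, 1828: 366 days (Feb 29, 1828 is in that span).
Mar 12, 1828 → Mar 12, 1829: 365 days.
Mar 12, 1829 → Mar 12, 1830: 365 days.
Mar 12, 1830 → Mar 12, 1831: 365 days.
Mar 12, 1831 → Mar 12, 1832: 366 days (Feb 29, 1832 is in that span).
Mar 12, 1832 → Mar 12, 1833: 365 days.
Mar 12, 1833 → Mar 12, 1834: 365 days.
Mar 12, 1834 → Mar 12, 1835: 365 days.
Mar 12, 1835 → Mar 12, 1836: 366 days (Feb 29, 1836 is in that span).
Mar 12, 1836 → Apr 12, 1836: 31 days (March has 31).
Apr 12, 1836 → May 12, 1836: 30 days (April has 30).
May 12, 1836 → Jun 12, 1836: 31 days (May has 31).
Jun 12, 1836 → Jul 12, 1836: 30 days (June has 30).
Jul 12, 1836 → Aug 12, 1836: 31 days (July has 31).
Aug 12, 1836 → Sep 12, 1836: 31 days (August has 31).
Sep 12, 1836 → Oct 12, 1836: 30 days (September has 30).
Oct 12, 1836 → Nov 12, 1836: 31 days (October has 31).
Nov 12, 1836 → Nov 13, 1836: 1 days.
Total: 6090 days.

6090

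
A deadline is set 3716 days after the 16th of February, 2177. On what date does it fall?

+365 (one year) → Feb 16, 2178 (3351 left).
+365 (one year) → Feb 16, 2179 (2986 left).
+365 (one year) → Feb 16, 2180 (2621 left).
+366 (one year; includes Feb 29, 2180) → Feb 16, 2181 (2255 left).
+365 (one year) → Feb 16, 2182 (1890 left).
+365 (one year) → Feb 16, 2183 (1525 left).
+365 (one year) → Feb 16, 2184 (1160 left).
+366 (one year; includes Feb 29, 2184) → Feb 16, 2185 (794 left).
+365 (one year) → Feb 16, 2186 (429 left).
+365 (one year) → Feb 16, 2187 (64 left).
Feb has 28 days: +13 → Mar 1, 2187 (51 left).
Mar has 31 days: +31 → Apr 1, 2187 (20 left).
+20 → Apr 21, 2187.

April 21, 2187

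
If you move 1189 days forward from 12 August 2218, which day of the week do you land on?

Tuesday

Aug 12, 2218 is a Wednesday.
1189 mod 7 = 6, so 1189 days after a Wednesday is Wednesday + 6 = Tuesday.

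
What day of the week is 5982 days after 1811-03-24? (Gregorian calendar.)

Thursday

First find the weekday of Mar 24, 1811. Doomsday rule: the anchor day for the 1800s is Friday. For year 11: 11÷12 = 0 r 11, and 11÷4 = 2, so 0+11+2 = 13.
Friday + 13 ≡ Thursday — that's 1811's doomsday.
In March the doomsday date is Mar 14.
Mar 24 is 10 days after Mar 14; 10 mod 7 = 3, so Thursday + 3 = Sunday.
5982 mod 7 = 4, so 5982 days after a Sunday is Sunday + 4 = Thursday.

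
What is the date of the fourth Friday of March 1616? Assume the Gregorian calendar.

March 1, 1616 is a Tuesday.
The first Friday is therefore March 4 (3 days later).
The fourth Friday is 4 + 3×7 = March 25.

March 25, 1616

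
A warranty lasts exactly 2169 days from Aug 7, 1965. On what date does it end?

July 16, 1971

+365 (one year) → Aug 7, 1966 (1804 left).
+365 (one year) → Aug 7, 1967 (1439 left).
+366 (one year; includes Feb 29, 1968) → Aug 7, 1968 (1073 left).
+365 (one year) → Aug 7, 1969 (708 left).
+365 (one year) → Aug 7, 1970 (343 left).
Aug has 31 days: +25 → Sep 1, 1970 (318 left).
Sep has 30 days: +30 → Oct 1, 1970 (288 left).
Oct has 31 days: +31 → Nov 1, 1970 (257 left).
Nov has 30 days: +30 → Dec 1, 1970 (227 left).
Dec has 31 days: +31 → Jan 1, 1971 (196 left).
Jan has 31 days: +31 → Feb 1, 1971 (165 left).
Feb has 28 days: +28 → Mar 1, 1971 (137 left).
Mar has 31 days: +31 → Apr 1, 1971 (106 left).
Apr has 30 days: +30 → May 1, 1971 (76 left).
May has 31 days: +31 → Jun 1, 1971 (45 left).
Jun has 30 days: +30 → Jul 1, 1971 (15 left).
+15 → Jul 16, 1971.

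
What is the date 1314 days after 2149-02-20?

+365 (one year) → Feb 20, 2150 (949 left).
+365 (one year) → Feb 20, 2151 (584 left).
+365 (one year) → Feb 20, 2152 (219 left).
Feb has 29 days: +10 → Mar 1, 2152 (209 left).
Mar has 31 days: +31 → Apr 1, 2152 (178 left).
Apr has 30 days: +30 → May 1, 2152 (148 left).
May has 31 days: +31 → Jun 1, 2152 (117 left).
Jun has 30 days: +30 → Jul 1, 2152 (87 left).
Jul has 31 days: +31 → Aug 1, 2152 (56 left).
Aug has 31 days: +31 → Sep 1, 2152 (25 left).
+25 → Sep 26, 2152.

September 26, 2152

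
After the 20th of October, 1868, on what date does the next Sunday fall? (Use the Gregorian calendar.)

Oct 20, 1868 is a Tuesday.
From Tuesday to the next Sunday is 5 days.
Oct 20, 1868 + 5 = Oct 25, 1868.

October 25, 1868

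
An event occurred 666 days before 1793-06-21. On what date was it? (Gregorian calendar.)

August 25, 1791

−365 (one year) → Jun 21, 1792 (301 left).
−21 → May 31, 1792 (end of May, 31 days; 280 left).
−31 → Apr 30, 1792 (end of Apr, 30 days; 249 left).
−30 → Mar 31, 1792 (end of Mar, 31 days; 219 left).
−31 → Feb 29, 1792 (end of Feb, 29 days; 188 left).
−29 → Jan 31, 1792 (end of Jan, 31 days; 159 left).
−31 → Dec 31, 1791 (end of Dec, 31 days; 128 left).
−31 → Nov 30, 1791 (end of Nov, 30 days; 97 left).
−30 → Oct 31, 1791 (end of Oct, 31 days; 67 left).
−31 → Sep 30, 1791 (end of Sep, 30 days; 36 left).
−30 → Aug 31, 1791 (end of Aug, 31 days; 6 left).
−6 → Aug 25, 1791.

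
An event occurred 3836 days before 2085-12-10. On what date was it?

−365 (one year) → Dec 10, 2084 (3471 left).
−366 (one year; includes Feb 29, 2084) → Dec 10, 2083 (3105 left).
−365 (one year) → Dec 10, 2082 (2740 left).
−365 (one year) → Dec 10, 2081 (2375 left).
−365 (one year) → Dec 10, 2080 (2010 left).
−366 (one year; includes Feb 29, 2080) → Dec 10, 2079 (1644 left).
−365 (one year) → Dec 10, 2078 (1279 left).
−365 (one year) → Dec 10, 2077 (914 left).
−365 (one year) → Dec 10, 2076 (549 left).
−366 (one year; includes Feb 29, 2076) → Dec 10, 2075 (183 left).
−10 → Nov 30, 2075 (end of Nov, 30 days; 173 left).
−30 → Oct 31, 2075 (end of Oct, 31 days; 143 left).
−31 → Sep 30, 2075 (end of Sep, 30 days; 112 left).
−30 → Aug 31, 2075 (end of Aug, 31 days; 82 left).
−31 → Jul 31, 2075 (end of Jul, 31 days; 51 left).
−31 → Jun 30, 2075 (end of Jun, 30 days; 20 left).
−20 → Jun 10, 2075.

June 10, 2075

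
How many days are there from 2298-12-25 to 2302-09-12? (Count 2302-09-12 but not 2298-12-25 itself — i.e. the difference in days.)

1356

Dec 25, 2298 → Dec 25, 2299: 365 days.
Dec 25, 2299 → Dec 25, 2300: 365 days.
Dec 25, 2300 → Dec 25, 2301: 365 days.
Dec 25, 2301 → Jan 25, 2302: 31 days (December has 31).
Jan 25, 2302 → Feb 25, 2302: 31 days (January has 31).
Feb 25, 2302 → Mar 25, 2302: 28 days (February has 28).
Mar 25, 2302 → Apr 25, 2302: 31 days (March has 31).
Apr 25, 2302 → May 25, 2302: 30 days (April has 30).
May 25, 2302 → Jun 25, 2302: 31 days (May has 31).
Jun 25, 2302 → Jul 25, 2302: 30 days (June has 30).
Jul 25, 2302 → Aug 25, 2302: 31 days (July has 31).
Aug 25, 2302 → Sep 12, 2302: 18 days.
Total: 1356 days.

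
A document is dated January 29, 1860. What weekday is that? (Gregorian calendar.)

Sunday

Doomsday rule: the anchor day for the 1800s is Friday. For year 60: 60÷12 = 5 r 0, and 0÷4 = 0, so 5+0+0 = 5.
Friday + 5 ≡ Wednesday — that's 1860's doomsday.
In January the doomsday date is Jan 4 (1860 is a leap year (divisible by 4)).
Jan 29 is 25 days after Jan 4; 25 mod 7 = 4, so Wednesday + 4 = Sunday.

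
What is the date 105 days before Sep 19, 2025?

June 6, 2025

−19 → Aug 31, 2025 (end of Aug, 31 days; 86 left).
−31 → Jul 31, 2025 (end of Jul, 31 days; 55 left).
−31 → Jun 30, 2025 (end of Jun, 30 days; 24 left).
−24 → Jun 6, 2025.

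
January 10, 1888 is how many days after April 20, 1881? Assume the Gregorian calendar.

2456

Apr 20, 1881 → Apr 20, 1882: 365 days.
Apr 20, 1882 → Apr 20, 1883: 365 days.
Apr 20, 1883 → Apr 20, 1884: 366 days (Feb 29, 1884 is in that span).
Apr 20, 1884 → Apr 20, 1885: 365 days.
Apr 20, 1885 → Apr 20, 1886: 365 days.
Apr 20, 1886 → Apr 20, 1887: 365 days.
Apr 20, 1887 → May 20, 1887: 30 days (April has 30).
May 20, 1887 → Jun 20, 1887: 31 days (May has 31).
Jun 20, 1887 → Jul 20, 1887: 30 days (June has 30).
Jul 20, 1887 → Aug 20, 1887: 31 days (July has 31).
Aug 20, 1887 → Sep 20, 1887: 31 days (August has 31).
Sep 20, 1887 → Oct 20, 1887: 30 days (September has 30).
Oct 20, 1887 → Nov 20, 1887: 31 days (October has 31).
Nov 20, 1887 → Dec 20, 1887: 30 days (November has 30).
Dec 20, 1887 → Jan 10, 1888: 21 days.
Total: 2456 days.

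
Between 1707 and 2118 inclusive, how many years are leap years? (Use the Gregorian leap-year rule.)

100

Multiples of 4 in [1707,2118]: 103.
Of those, multiples of 100: 4 (not leap unless ÷400).
Multiples of 400: 1.
Leap years = 103 − 4 + 1 = 100.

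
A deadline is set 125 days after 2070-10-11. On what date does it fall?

Oct has 31 days: +21 → Nov 1, 2070 (104 left).
Nov has 30 days: +30 → Dec 1, 2070 (74 left).
Dec has 31 days: +31 → Jan 1, 2071 (43 left).
Jan has 31 days: +31 → Feb 1, 2071 (12 left).
+12 → Feb 13, 2071.

February 13, 2071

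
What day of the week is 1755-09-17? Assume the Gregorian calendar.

Wednesday

Doomsday rule: the anchor day for the 1700s is Sunday. For year 55: 55÷12 = 4 r 7, and 7÷4 = 1, so 4+7+1 = 12.
Sunday + 12 ≡ Friday — that's 1755's doomsday.
In September the doomsday date is Sep 5.
Sep 17 is 12 days after Sep 5; 12 mod 7 = 5, so Friday + 5 = Wednesday.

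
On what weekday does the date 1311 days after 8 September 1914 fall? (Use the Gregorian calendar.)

First find the weekday of Sep 8, 1914. Doomsday rule: the anchor day for the 1900s is Wednesday. For year 14: 14÷12 = 1 r 2, and 2÷4 = 0, so 1+2+0 = 3.
Wednesday + 3 ≡ Saturday — that's 1914's doomsday.
In September the doomsday date is Sep 5.
Sep 8 is 3 days after Sep 5; 3 mod 7 = 3, so Saturday + 3 = Tuesday.
1311 mod 7 = 2, so 1311 days after a Tuesday is Tuesday + 2 = Thursday.

Thursday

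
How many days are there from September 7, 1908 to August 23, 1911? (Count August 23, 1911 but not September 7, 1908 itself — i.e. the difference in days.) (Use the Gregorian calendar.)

1080

Sep 7, 1908 → Sep 7, 1909: 365 days.
Sep 7, 1909 → Sep 7, 1910: 365 days.
Sep 7, 1910 → Oct 7, 1910: 30 days (September has 30).
Oct 7, 1910 → Nov 7, 1910: 31 days (October has 31).
Nov 7, 1910 → Dec 7, 1910: 30 days (November has 30).
Dec 7, 1910 → Jan 7, 1911: 31 days (December has 31).
Jan 7, 1911 → Feb 7, 1911: 31 days (January has 31).
Feb 7, 1911 → Mar 7, 1911: 28 days (February has 28).
Mar 7, 1911 → Apr 7, 1911: 31 days (March has 31).
Apr 7, 1911 → May 7, 1911: 30 days (April has 30).
May 7, 1911 → Jun 7, 1911: 31 days (May has 31).
Jun 7, 1911 → Jul 7, 1911: 30 days (June has 30).
Jul 7, 1911 → Aug 7, 1911: 31 days (July has 31).
Aug 7, 1911 → Aug 23, 1911: 16 days.
Total: 1080 days.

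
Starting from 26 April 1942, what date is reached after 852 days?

August 25, 1944

+365 (one year) → Apr 26, 1943 (487 left).
+366 (one year; includes Feb 29, 1944) → Apr 26, 1944 (121 left).
Apr has 30 days: +5 → May 1, 1944 (116 left).
May has 31 days: +31 → Jun 1, 1944 (85 left).
Jun has 30 days: +30 → Jul 1, 1944 (55 left).
Jul has 31 days: +31 → Aug 1, 1944 (24 left).
+24 → Aug 25, 1944.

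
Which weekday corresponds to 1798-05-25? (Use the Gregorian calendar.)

Friday

Doomsday rule: the anchor day for the 1700s is Sunday. For year 98: 98÷12 = 8 r 2, and 2÷4 = 0, so 8+2+0 = 10.
Sunday + 10 ≡ Wednesday — that's 1798's doomsday.
In May the doomsday date is May 9.
May 25 is 16 days after May 9; 16 mod 7 = 2, so Wednesday + 2 = Friday.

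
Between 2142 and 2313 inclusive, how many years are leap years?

Multiples of 4 in [2142,2313]: 43.
Of those, multiples of 100: 2 (not leap unless ÷400).
Multiples of 400: 0.
Leap years = 43 − 2 + 0 = 41.

41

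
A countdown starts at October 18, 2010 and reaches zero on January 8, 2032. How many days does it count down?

Oct 18, 2010 → Oct 18, 2011: 365 days.
Oct 18, 2011 → Oct 18, 2012: 366 days (Feb 29, 2012 is in that span).
Oct 18, 2012 → Oct 18, 2013: 365 days.
Oct 18, 2013 → Oct 18, 2014: 365 days.
Oct 18, 2014 → Oct 18, 2015: 365 days.
Oct 18, 2015 → Oct 18, 2016: 366 days (Feb 29, 2016 is in that span).
Oct 18, 2016 → Oct 18, 2017: 365 days.
Oct 18, 2017 → Oct 18, 2018: 365 days.
Oct 18, 2018 → Oct 18, 2019: 365 days.
Oct 18, 2019 → Oct 18, 2020: 366 days (Feb 29, 2020 is in that span).
Oct 18, 2020 → Oct 18, 2021: 365 days.
Oct 18, 2021 → Oct 18, 2022: 365 days.
Oct 18, 2022 → Oct 18, 2023: 365 days.
Oct 18, 2023 → Oct 18, 2024: 366 days (Feb 29, 2024 is in that span).
Oct 18, 2024 → Oct 18, 2025: 365 days.
Oct 18, 2025 → Oct 18, 2026: 365 days.
Oct 18, 2026 → Oct 18, 2027: 365 days.
Oct 18, 2027 → Oct 18, 2028: 366 days (Feb 29, 2028 is in that span).
Oct 18, 2028 → Oct 18, 2029: 365 days.
Oct 18, 2029 → Oct 18, 2030: 365 days.
Oct 18, 2030 → Oct 18, 2031: 365 days.
Oct 18, 2031 → Nov 18, 2031: 31 days (October has 31).
Nov 18, 2031 → Dec 18, 2031: 30 days (November has 30).
Dec 18, 2031 → Jan 8, 2032: 21 days.
Total: 7752 days.

7752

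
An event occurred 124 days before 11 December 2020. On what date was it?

August 9, 2020

−11 → Nov 30, 2020 (end of Nov, 30 days; 113 left).
−30 → Oct 31, 2020 (end of Oct, 31 days; 83 left).
−31 → Sep 30, 2020 (end of Sep, 30 days; 52 left).
−30 → Aug 31, 2020 (end of Aug, 31 days; 22 left).
−22 → Aug 9, 2020.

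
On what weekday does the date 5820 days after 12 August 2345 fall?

Wednesday

Aug 12, 2345 is a Sunday.
5820 mod 7 = 3, so 5820 days after a Sunday is Sunday + 3 = Wednesday.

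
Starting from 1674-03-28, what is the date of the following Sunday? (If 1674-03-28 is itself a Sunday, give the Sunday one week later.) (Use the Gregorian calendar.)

April 1, 1674

Mar 28, 1674 is a Wednesday.
From Wednesday to the next Sunday is 4 days.
Mar 28, 1674 + 4 = Apr 1, 1674.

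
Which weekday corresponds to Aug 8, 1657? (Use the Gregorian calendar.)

Wednesday

Doomsday rule: the anchor day for the 1600s is Tuesday. For year 57: 57÷12 = 4 r 9, and 9÷4 = 2, so 4+9+2 = 15.
Tuesday + 15 ≡ Wednesday — that's 1657's doomsday.
In August the doomsday date is Aug 8.
Aug 8 is the doomsday itself: Wednesday.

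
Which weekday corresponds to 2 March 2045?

Doomsday rule: the anchor day for the 2000s is Tuesday. For year 45: 45÷12 = 3 r 9, and 9÷4 = 2, so 3+9+2 = 14.
Tuesday + 14 ≡ Tuesday — that's 2045's doomsday.
In March the doomsday date is Mar 14.
Mar 2 is 12 days before Mar 14; 12 mod 7 = 5, so Tuesday − 5 = Thursday.

Thursday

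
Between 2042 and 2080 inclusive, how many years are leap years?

Multiples of 4 in [2042,2080]: 10.
Of those, multiples of 100: 0 (not leap unless ÷400).
Multiples of 400: 0.
Leap years = 10 − 0 + 0 = 10.

10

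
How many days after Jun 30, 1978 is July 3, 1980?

Jun 30, 1978 → Jun 30, 1979: 365 days.
Jun 30, 1979 → Jul 30, 1979: 30 days (June has 30).
Jul 30, 1979 → Aug 30, 1979: 31 days (July has 31).
Aug 30, 1979 → Sep 30, 1979: 31 days (August has 31).
Sep 30, 1979 → Oct 30, 1979: 30 days (September has 30).
Oct 30, 1979 → Nov 30, 1979: 31 days (October has 31).
Nov 30, 1979 → Dec 30, 1979: 30 days (November has 30).
Dec 30, 1979 → Jan 30, 1980: 31 days (December has 31).
Jan 30, 1980 → Feb 29, 1980: 30 days (January has 31).
Feb 29, 1980 → Mar 29, 1980: 29 days (February has 29).
Mar 29, 1980 → Apr 29, 1980: 31 days (March has 31).
Apr 29, 1980 → May 29, 1980: 30 days (April has 30).
May 29, 1980 → Jun 29, 1980: 31 days (May has 31).
Jun 29, 1980 → Jul 3, 1980: 4 days.
Total: 734 days.

734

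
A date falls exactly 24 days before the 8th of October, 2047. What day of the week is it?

Saturday

First find the weekday of Oct 8, 2047. Doomsday rule: the anchor day for the 2000s is Tuesday. For year 47: 47÷12 = 3 r 11, and 11÷4 = 2, so 3+11+2 = 16.
Tuesday + 16 ≡ Thursday — that's 2047's doomsday.
In October the doomsday date is Oct 10.
Oct 8 is 2 days before Oct 10; 2 mod 7 = 2, so Thursday − 2 = Tuesday.
24 mod 7 = 3, so 24 days before a Tuesday is Tuesday − 3 = Saturday.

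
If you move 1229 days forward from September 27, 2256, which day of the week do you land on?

Sep 27, 2256 is a Saturday.
1229 mod 7 = 4, so 1229 days after a Saturday is Saturday + 4 = Wednesday.

Wednesday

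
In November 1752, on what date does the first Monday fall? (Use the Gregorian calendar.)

November 6, 1752

November 1, 1752 is a Wednesday.
The first Monday is therefore November 6 (5 days later).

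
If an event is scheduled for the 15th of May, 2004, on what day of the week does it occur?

Saturday

January 1, 2004 is a Thursday.
Jan 1, 2004 → Feb 1, 2004: 31 days (January has 31).
Feb 1, 2004 → Mar 1, 2004: 29 days (February has 29).
Mar 1, 2004 → Apr 1, 2004: 31 days (March has 31).
Apr 1, 2004 → May 1, 2004: 30 days (April has 30).
May 1, 2004 → May 15, 2004: 14 days.
Total: 135 days.
135 mod 7 = 2, so Thursday + 2 = Saturday.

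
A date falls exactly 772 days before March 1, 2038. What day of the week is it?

Mar 1, 2038 is a Monday.
772 mod 7 = 2, so 772 days before a Monday is Monday − 2 = Saturday.

Saturday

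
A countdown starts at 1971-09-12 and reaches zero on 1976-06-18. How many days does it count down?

1741

Sep 12, 1971 → Sep 12, 1972: 366 days (Feb 29, 1972 is in that span).
Sep 12, 1972 → Sep 12, 1973: 365 days.
Sep 12, 1973 → Sep 12, 1974: 365 days.
Sep 12, 1974 → Sep 12, 1975: 365 days.
Sep 12, 1975 → Oct 12, 1975: 30 days (September has 30).
Oct 12, 1975 → Nov 12, 1975: 31 days (October has 31).
Nov 12, 1975 → Dec 12, 1975: 30 days (November has 30).
Dec 12, 1975 → Jan 12, 1976: 31 days (December has 31).
Jan 12, 1976 → Feb 12, 1976: 31 days (January has 31).
Feb 12, 1976 → Mar 12, 1976: 29 days (February has 29).
Mar 12, 1976 → Apr 12, 1976: 31 days (March has 31).
Apr 12, 1976 → May 12, 1976: 30 days (April has 30).
May 12, 1976 → Jun 12, 1976: 31 days (May has 31).
Jun 12, 1976 → Jun 18, 1976: 6 days.
Total: 1741 days.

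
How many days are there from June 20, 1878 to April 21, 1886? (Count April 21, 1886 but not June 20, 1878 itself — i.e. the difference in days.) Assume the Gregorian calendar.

2862

Jun 20, 1878 → Jun 20, 1879: 365 days.
Jun 20, 1879 → Jun 20, 1880: 366 days (Feb 29, 1880 is in that span).
Jun 20, 1880 → Jun 20, 1881: 365 days.
Jun 20, 1881 → Jun 20, 1882: 365 days.
Jun 20, 1882 → Jun 20, 1883: 365 days.
Jun 20, 1883 → Jun 20, 1884: 366 days (Feb 29, 1884 is in that span).
Jun 20, 1884 → Jun 20, 1885: 365 days.
Jun 20, 1885 → Jul 20, 1885: 30 days (June has 30).
Jul 20, 1885 → Aug 20, 1885: 31 days (July has 31).
Aug 20, 1885 → Sep 20, 1885: 31 days (August has 31).
Sep 20, 1885 → Oct 20, 1885: 30 days (September has 30).
Oct 20, 1885 → Nov 20, 1885: 31 days (October has 31).
Nov 20, 1885 → Dec 20, 1885: 30 days (November has 30).
Dec 20, 1885 → Jan 20, 1886: 31 days (December has 31).
Jan 20, 1886 → Feb 20, 1886: 31 days (January has 31).
Feb 20, 1886 → Mar 20, 1886: 28 days (February has 28).
Mar 20, 1886 → Apr 20, 1886: 31 days (March has 31).
Apr 20, 1886 → Apr 21, 1886: 1 days.
Total: 2862 days.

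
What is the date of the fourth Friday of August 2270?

August 1, 2270 is a Monday.
The first Friday is therefore August 5 (4 days later).
The fourth Friday is 5 + 3×7 = August 26.

August 26, 2270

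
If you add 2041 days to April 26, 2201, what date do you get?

November 27, 2206

+365 (one year) → Apr 26, 2202 (1676 left).
+365 (one year) → Apr 26, 2203 (1311 left).
+366 (one year; includes Feb 29, 2204) → Apr 26, 2204 (945 left).
+365 (one year) → Apr 26, 2205 (580 left).
+365 (one year) → Apr 26, 2206 (215 left).
Apr has 30 days: +5 → May 1, 2206 (210 left).
May has 31 days: +31 → Jun 1, 2206 (179 left).
Jun has 30 days: +30 → Jul 1, 2206 (149 left).
Jul has 31 days: +31 → Aug 1, 2206 (118 left).
Aug has 31 days: +31 → Sep 1, 2206 (87 left).
Sep has 30 days: +30 → Oct 1, 2206 (57 left).
Oct has 31 days: +31 → Nov 1, 2206 (26 left).
+26 → Nov 27, 2206.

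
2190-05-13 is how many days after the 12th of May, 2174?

May 12, 2174 → May 12, 2175: 365 days.
May 12, 2175 → May 12, 2176: 366 days (Feb 29, 2176 is in that span).
May 12, 2176 → May 12, 2177: 365 days.
May 12, 2177 → May 12, 2178: 365 days.
May 12, 2178 → May 12, 2179: 365 days.
May 12, 2179 → May 12, 2180: 366 days (Feb 29, 2180 is in that span).
May 12, 2180 → May 12, 2181: 365 days.
May 12, 2181 → May 12, 2182: 365 days.
May 12, 2182 → May 12, 2183: 365 days.
May 12, 2183 → May 12, 2184: 366 days (Feb 29, 2184 is in that span).
May 12, 2184 → May 12, 2185: 365 days.
May 12, 2185 → May 12, 2186: 365 days.
May 12, 2186 → May 12, 2187: 365 days.
May 12, 2187 → May 12, 2188: 366 days (Feb 29, 2188 is in that span).
May 12, 2188 → May 12, 2189: 365 days.
May 12, 2189 → Jun 12, 2189: 31 days (May has 31).
Jun 12, 2189 → Jul 12, 2189: 30 days (June has 30).
Jul 12, 2189 → Aug 12, 2189: 31 days (July has 31).
Aug 12, 2189 → Sep 12, 2189: 31 days (August has 31).
Sep 12, 2189 → Oct 12, 2189: 30 days (September has 30).
Oct 12, 2189 → Nov 12, 2189: 31 days (October has 31).
Nov 12, 2189 → Dec 12, 2189: 30 days (November has 30).
Dec 12, 2189 → Jan 12, 2190: 31 days (December has 31).
Jan 12, 2190 → Feb 12, 2190: 31 days (January has 31).
Feb 12, 2190 → Mar 12, 2190: 28 days (February has 28).
Mar 12, 2190 → Apr 12, 2190: 31 days (March has 31).
Apr 12, 2190 → May 12, 2190: 30 days (April has 30).
May 12, 2190 → May 13, 2190: 1 days.
Total: 5845 days.

5845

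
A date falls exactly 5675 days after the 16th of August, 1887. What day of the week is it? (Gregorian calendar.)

Aug 16, 1887 is a Tuesday.
5675 mod 7 = 5, so 5675 days after a Tuesday is Tuesday + 5 = Sunday.

Sunday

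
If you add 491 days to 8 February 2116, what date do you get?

+366 (one year; includes Feb 29, 2116) → Feb 8, 2117 (125 left).
Feb has 28 days: +21 → Mar 1, 2117 (104 left).
Mar has 31 days: +31 → Apr 1, 2117 (73 left).
Apr has 30 days: +30 → May 1, 2117 (43 left).
May has 31 days: +31 → Jun 1, 2117 (12 left).
+12 → Jun 13, 2117.

June 13, 2117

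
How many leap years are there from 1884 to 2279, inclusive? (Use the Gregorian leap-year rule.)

96

Multiples of 4 in [1884,2279]: 99.
Of those, multiples of 100: 4 (not leap unless ÷400).
Multiples of 400: 1.
Leap years = 99 − 4 + 1 = 96.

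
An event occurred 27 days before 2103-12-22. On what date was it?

November 25, 2103

−22 → Nov 30, 2103 (end of Nov, 30 days; 5 left).
−5 → Nov 25, 2103.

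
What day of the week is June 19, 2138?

Doomsday rule: the anchor day for the 2100s is Sunday. For year 38: 38÷12 = 3 r 2, and 2÷4 = 0, so 3+2+0 = 5.
Sunday + 5 ≡ Friday — that's 2138's doomsday.
In June the doomsday date is Jun 6.
Jun 19 is 13 days after Jun 6; 13 mod 7 = 6, so Friday + 6 = Thursday.

Thursday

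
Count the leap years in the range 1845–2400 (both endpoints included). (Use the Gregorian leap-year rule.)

135

Multiples of 4 in [1845,2400]: 139.
Of those, multiples of 100: 6 (not leap unless ÷400).
Multiples of 400: 2.
Leap years = 139 − 6 + 2 = 135.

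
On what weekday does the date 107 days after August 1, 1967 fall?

Aug 1, 1967 is a Tuesday.
107 mod 7 = 2, so 107 days after a Tuesday is Tuesday + 2 = Thursday.

Thursday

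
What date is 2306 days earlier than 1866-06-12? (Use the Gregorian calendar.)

−365 (one year) → Jun 12, 1865 (1941 left).
−365 (one year) → Jun 12, 1864 (1576 left).
−366 (one year; includes Feb 29, 1864) → Jun 12, 1863 (1210 left).
−365 (one year) → Jun 12, 1862 (845 left).
−365 (one year) → Jun 12, 1861 (480 left).
−365 (one year) → Jun 12, 1860 (115 left).
−12 → May 31, 1860 (end of May, 31 days; 103 left).
−31 → Apr 30, 1860 (end of Apr, 30 days; 72 left).
−30 → Mar 31, 1860 (end of Mar, 31 days; 42 left).
−31 → Feb 29, 1860 (end of Feb, 29 days; 11 left).
−11 → Feb 18, 1860.

February 18, 1860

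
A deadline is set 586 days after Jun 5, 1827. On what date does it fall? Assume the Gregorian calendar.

January 11, 1829

+366 (one year; includes Feb 29, 1828) → Jun 5, 1828 (220 left).
Jun has 30 days: +26 → Jul 1, 1828 (194 left).
Jul has 31 days: +31 → Aug 1, 1828 (163 left).
Aug has 31 days: +31 → Sep 1, 1828 (132 left).
Sep has 30 days: +30 → Oct 1, 1828 (102 left).
Oct has 31 days: +31 → Nov 1, 1828 (71 left).
Nov has 30 days: +30 → Dec 1, 1828 (41 left).
Dec has 31 days: +31 → Jan 1, 1829 (10 left).
+10 → Jan 11, 1829.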